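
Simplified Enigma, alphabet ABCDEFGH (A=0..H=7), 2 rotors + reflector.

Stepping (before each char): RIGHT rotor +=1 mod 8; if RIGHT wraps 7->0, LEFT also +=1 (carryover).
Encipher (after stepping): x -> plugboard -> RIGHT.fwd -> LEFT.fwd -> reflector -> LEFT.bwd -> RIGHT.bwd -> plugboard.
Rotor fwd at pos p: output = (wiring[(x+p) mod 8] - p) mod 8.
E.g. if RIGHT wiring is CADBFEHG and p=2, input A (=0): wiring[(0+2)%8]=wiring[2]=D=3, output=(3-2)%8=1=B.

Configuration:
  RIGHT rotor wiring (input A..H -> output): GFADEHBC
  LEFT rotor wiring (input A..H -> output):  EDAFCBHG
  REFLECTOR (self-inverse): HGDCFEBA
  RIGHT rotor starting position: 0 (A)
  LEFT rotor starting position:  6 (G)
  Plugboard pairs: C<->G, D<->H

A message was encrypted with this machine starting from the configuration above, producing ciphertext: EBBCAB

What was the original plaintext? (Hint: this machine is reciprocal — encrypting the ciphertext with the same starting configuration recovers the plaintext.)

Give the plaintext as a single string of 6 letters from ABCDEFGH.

Char 1 ('E'): step: R->1, L=6; E->plug->E->R->G->L->E->refl->F->L'->D->R'->D->plug->H
Char 2 ('B'): step: R->2, L=6; B->plug->B->R->B->L->A->refl->H->L'->F->R'->D->plug->H
Char 3 ('B'): step: R->3, L=6; B->plug->B->R->B->L->A->refl->H->L'->F->R'->H->plug->D
Char 4 ('C'): step: R->4, L=6; C->plug->G->R->E->L->C->refl->D->L'->H->R'->H->plug->D
Char 5 ('A'): step: R->5, L=6; A->plug->A->R->C->L->G->refl->B->L'->A->R'->E->plug->E
Char 6 ('B'): step: R->6, L=6; B->plug->B->R->E->L->C->refl->D->L'->H->R'->D->plug->H

Answer: HHDDEH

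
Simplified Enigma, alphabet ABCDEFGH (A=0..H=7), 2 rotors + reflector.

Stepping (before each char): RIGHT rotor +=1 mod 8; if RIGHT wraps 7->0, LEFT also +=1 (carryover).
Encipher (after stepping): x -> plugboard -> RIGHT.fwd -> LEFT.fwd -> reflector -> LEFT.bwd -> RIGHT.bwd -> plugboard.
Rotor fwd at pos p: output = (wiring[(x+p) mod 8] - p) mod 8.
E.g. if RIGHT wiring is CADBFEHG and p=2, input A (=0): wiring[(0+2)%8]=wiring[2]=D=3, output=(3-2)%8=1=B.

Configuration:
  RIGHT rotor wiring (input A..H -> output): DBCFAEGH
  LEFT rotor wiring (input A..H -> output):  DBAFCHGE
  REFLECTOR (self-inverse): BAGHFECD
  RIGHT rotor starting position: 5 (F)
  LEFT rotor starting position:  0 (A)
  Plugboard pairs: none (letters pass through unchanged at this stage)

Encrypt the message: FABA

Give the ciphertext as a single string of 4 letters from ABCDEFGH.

Answer: DGGE

Derivation:
Char 1 ('F'): step: R->6, L=0; F->plug->F->R->H->L->E->refl->F->L'->D->R'->D->plug->D
Char 2 ('A'): step: R->7, L=0; A->plug->A->R->A->L->D->refl->H->L'->F->R'->G->plug->G
Char 3 ('B'): step: R->0, L->1 (L advanced); B->plug->B->R->B->L->H->refl->D->L'->G->R'->G->plug->G
Char 4 ('A'): step: R->1, L=1; A->plug->A->R->A->L->A->refl->B->L'->D->R'->E->plug->E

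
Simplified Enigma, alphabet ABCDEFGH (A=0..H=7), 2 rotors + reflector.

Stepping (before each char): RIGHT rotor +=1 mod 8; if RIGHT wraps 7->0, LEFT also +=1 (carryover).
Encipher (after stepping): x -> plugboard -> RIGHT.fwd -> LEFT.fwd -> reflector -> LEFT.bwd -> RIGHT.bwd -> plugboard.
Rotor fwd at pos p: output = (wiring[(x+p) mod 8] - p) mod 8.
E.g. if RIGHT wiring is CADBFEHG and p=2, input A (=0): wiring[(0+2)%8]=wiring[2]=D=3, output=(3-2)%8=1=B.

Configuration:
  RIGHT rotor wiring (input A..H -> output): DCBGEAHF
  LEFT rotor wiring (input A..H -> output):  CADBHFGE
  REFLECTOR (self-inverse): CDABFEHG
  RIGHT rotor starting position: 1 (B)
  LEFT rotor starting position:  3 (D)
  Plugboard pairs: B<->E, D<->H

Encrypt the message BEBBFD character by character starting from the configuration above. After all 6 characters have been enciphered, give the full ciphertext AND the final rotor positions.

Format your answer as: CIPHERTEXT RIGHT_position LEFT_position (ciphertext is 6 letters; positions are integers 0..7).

Char 1 ('B'): step: R->2, L=3; B->plug->E->R->F->L->H->refl->G->L'->A->R'->H->plug->D
Char 2 ('E'): step: R->3, L=3; E->plug->B->R->B->L->E->refl->F->L'->G->R'->H->plug->D
Char 3 ('B'): step: R->4, L=3; B->plug->E->R->H->L->A->refl->C->L'->C->R'->H->plug->D
Char 4 ('B'): step: R->5, L=3; B->plug->E->R->F->L->H->refl->G->L'->A->R'->C->plug->C
Char 5 ('F'): step: R->6, L=3; F->plug->F->R->A->L->G->refl->H->L'->F->R'->C->plug->C
Char 6 ('D'): step: R->7, L=3; D->plug->H->R->A->L->G->refl->H->L'->F->R'->F->plug->F
Final: ciphertext=DDDCCF, RIGHT=7, LEFT=3

Answer: DDDCCF 7 3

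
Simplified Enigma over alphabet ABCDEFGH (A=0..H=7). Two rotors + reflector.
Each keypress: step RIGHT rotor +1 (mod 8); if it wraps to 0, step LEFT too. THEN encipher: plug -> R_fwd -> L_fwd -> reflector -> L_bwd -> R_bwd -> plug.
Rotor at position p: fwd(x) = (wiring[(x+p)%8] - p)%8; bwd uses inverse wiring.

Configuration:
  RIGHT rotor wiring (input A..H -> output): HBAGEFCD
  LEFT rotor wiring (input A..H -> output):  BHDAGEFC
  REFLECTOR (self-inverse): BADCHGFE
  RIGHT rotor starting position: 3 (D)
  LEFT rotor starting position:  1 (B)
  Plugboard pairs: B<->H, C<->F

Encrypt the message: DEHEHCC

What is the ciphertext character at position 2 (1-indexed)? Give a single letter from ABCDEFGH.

Char 1 ('D'): step: R->4, L=1; D->plug->D->R->H->L->A->refl->B->L'->G->R'->C->plug->F
Char 2 ('E'): step: R->5, L=1; E->plug->E->R->E->L->D->refl->C->L'->B->R'->G->plug->G

G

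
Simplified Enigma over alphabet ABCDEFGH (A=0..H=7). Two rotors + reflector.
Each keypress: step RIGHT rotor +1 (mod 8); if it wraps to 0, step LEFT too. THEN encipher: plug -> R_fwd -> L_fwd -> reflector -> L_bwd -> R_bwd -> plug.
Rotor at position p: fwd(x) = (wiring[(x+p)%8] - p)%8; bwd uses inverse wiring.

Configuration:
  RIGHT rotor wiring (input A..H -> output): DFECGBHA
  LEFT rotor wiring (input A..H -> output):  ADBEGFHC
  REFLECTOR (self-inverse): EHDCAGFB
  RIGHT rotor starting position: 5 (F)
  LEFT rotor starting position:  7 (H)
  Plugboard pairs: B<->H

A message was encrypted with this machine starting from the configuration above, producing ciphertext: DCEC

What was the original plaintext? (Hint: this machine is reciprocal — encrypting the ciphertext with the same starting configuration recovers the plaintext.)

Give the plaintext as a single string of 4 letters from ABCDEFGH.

Char 1 ('D'): step: R->6, L=7; D->plug->D->R->H->L->A->refl->E->L'->C->R'->B->plug->H
Char 2 ('C'): step: R->7, L=7; C->plug->C->R->G->L->G->refl->F->L'->E->R'->B->plug->H
Char 3 ('E'): step: R->0, L->0 (L advanced); E->plug->E->R->G->L->H->refl->B->L'->C->R'->D->plug->D
Char 4 ('C'): step: R->1, L=0; C->plug->C->R->B->L->D->refl->C->L'->H->R'->G->plug->G

Answer: HHDG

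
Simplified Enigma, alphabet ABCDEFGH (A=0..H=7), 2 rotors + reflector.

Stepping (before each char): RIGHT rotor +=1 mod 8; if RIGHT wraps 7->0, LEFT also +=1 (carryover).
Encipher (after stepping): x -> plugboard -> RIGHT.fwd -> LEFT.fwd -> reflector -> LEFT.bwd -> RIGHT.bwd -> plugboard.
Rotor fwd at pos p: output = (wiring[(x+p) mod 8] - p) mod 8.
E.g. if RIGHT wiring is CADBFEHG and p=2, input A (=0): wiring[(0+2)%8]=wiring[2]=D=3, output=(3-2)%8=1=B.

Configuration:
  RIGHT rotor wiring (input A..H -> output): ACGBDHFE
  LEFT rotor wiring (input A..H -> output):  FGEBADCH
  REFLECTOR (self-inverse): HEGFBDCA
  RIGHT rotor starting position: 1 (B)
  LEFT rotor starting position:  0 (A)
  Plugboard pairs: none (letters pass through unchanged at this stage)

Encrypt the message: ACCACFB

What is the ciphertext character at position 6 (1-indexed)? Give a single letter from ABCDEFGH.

Char 1 ('A'): step: R->2, L=0; A->plug->A->R->E->L->A->refl->H->L'->H->R'->B->plug->B
Char 2 ('C'): step: R->3, L=0; C->plug->C->R->E->L->A->refl->H->L'->H->R'->G->plug->G
Char 3 ('C'): step: R->4, L=0; C->plug->C->R->B->L->G->refl->C->L'->G->R'->F->plug->F
Char 4 ('A'): step: R->5, L=0; A->plug->A->R->C->L->E->refl->B->L'->D->R'->D->plug->D
Char 5 ('C'): step: R->6, L=0; C->plug->C->R->C->L->E->refl->B->L'->D->R'->F->plug->F
Char 6 ('F'): step: R->7, L=0; F->plug->F->R->E->L->A->refl->H->L'->H->R'->D->plug->D

D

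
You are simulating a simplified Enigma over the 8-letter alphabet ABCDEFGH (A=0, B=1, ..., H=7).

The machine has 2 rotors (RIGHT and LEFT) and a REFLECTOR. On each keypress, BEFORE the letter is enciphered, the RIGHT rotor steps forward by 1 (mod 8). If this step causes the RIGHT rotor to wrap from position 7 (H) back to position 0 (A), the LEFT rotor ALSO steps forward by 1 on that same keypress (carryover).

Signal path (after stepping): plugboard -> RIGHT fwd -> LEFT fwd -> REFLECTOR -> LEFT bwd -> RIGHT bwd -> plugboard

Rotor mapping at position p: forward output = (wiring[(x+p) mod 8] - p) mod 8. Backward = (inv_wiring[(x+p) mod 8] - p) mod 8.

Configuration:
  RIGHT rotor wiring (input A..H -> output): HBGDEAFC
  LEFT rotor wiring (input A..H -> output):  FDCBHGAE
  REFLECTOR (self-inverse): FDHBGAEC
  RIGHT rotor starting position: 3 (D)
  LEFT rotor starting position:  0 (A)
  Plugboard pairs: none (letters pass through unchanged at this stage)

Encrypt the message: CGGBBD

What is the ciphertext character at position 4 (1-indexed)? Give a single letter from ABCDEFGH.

Char 1 ('C'): step: R->4, L=0; C->plug->C->R->B->L->D->refl->B->L'->D->R'->E->plug->E
Char 2 ('G'): step: R->5, L=0; G->plug->G->R->G->L->A->refl->F->L'->A->R'->B->plug->B
Char 3 ('G'): step: R->6, L=0; G->plug->G->R->G->L->A->refl->F->L'->A->R'->E->plug->E
Char 4 ('B'): step: R->7, L=0; B->plug->B->R->A->L->F->refl->A->L'->G->R'->H->plug->H

H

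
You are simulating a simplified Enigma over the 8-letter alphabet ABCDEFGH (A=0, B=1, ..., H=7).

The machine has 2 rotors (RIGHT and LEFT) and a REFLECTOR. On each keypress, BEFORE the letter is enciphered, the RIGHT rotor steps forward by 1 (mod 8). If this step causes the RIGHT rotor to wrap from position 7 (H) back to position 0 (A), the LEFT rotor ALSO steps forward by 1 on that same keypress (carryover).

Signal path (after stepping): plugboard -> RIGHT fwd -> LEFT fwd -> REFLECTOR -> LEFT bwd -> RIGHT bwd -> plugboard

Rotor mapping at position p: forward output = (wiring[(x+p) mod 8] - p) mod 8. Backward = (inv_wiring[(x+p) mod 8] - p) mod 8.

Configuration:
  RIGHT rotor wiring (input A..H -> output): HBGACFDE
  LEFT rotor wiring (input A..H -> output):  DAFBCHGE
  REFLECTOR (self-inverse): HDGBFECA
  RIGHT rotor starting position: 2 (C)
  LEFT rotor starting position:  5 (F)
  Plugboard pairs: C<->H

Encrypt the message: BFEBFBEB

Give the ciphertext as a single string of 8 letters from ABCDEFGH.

Answer: GGFCBGAF

Derivation:
Char 1 ('B'): step: R->3, L=5; B->plug->B->R->H->L->F->refl->E->L'->G->R'->G->plug->G
Char 2 ('F'): step: R->4, L=5; F->plug->F->R->F->L->A->refl->H->L'->C->R'->G->plug->G
Char 3 ('E'): step: R->5, L=5; E->plug->E->R->E->L->D->refl->B->L'->B->R'->F->plug->F
Char 4 ('B'): step: R->6, L=5; B->plug->B->R->G->L->E->refl->F->L'->H->R'->H->plug->C
Char 5 ('F'): step: R->7, L=5; F->plug->F->R->D->L->G->refl->C->L'->A->R'->B->plug->B
Char 6 ('B'): step: R->0, L->6 (L advanced); B->plug->B->R->B->L->G->refl->C->L'->D->R'->G->plug->G
Char 7 ('E'): step: R->1, L=6; E->plug->E->R->E->L->H->refl->A->L'->A->R'->A->plug->A
Char 8 ('B'): step: R->2, L=6; B->plug->B->R->G->L->E->refl->F->L'->C->R'->F->plug->F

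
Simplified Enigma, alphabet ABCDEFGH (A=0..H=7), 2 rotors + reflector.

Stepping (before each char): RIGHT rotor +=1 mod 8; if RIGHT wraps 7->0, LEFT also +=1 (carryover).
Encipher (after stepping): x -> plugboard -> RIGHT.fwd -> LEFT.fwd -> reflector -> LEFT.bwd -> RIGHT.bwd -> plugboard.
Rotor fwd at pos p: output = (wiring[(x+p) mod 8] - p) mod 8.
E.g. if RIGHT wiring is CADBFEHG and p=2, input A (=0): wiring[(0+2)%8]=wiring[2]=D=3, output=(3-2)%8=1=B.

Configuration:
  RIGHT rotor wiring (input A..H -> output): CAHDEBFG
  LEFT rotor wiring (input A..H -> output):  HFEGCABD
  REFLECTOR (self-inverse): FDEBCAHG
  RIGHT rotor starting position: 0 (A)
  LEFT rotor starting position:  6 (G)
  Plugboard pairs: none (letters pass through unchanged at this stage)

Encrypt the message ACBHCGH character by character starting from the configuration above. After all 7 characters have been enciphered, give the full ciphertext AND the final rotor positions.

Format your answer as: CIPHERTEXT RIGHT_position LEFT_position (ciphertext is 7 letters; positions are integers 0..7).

Answer: BGGEDAA 7 6

Derivation:
Char 1 ('A'): step: R->1, L=6; A->plug->A->R->H->L->C->refl->E->L'->G->R'->B->plug->B
Char 2 ('C'): step: R->2, L=6; C->plug->C->R->C->L->B->refl->D->L'->A->R'->G->plug->G
Char 3 ('B'): step: R->3, L=6; B->plug->B->R->B->L->F->refl->A->L'->F->R'->G->plug->G
Char 4 ('H'): step: R->4, L=6; H->plug->H->R->H->L->C->refl->E->L'->G->R'->E->plug->E
Char 5 ('C'): step: R->5, L=6; C->plug->C->R->B->L->F->refl->A->L'->F->R'->D->plug->D
Char 6 ('G'): step: R->6, L=6; G->plug->G->R->G->L->E->refl->C->L'->H->R'->A->plug->A
Char 7 ('H'): step: R->7, L=6; H->plug->H->R->G->L->E->refl->C->L'->H->R'->A->plug->A
Final: ciphertext=BGGEDAA, RIGHT=7, LEFT=6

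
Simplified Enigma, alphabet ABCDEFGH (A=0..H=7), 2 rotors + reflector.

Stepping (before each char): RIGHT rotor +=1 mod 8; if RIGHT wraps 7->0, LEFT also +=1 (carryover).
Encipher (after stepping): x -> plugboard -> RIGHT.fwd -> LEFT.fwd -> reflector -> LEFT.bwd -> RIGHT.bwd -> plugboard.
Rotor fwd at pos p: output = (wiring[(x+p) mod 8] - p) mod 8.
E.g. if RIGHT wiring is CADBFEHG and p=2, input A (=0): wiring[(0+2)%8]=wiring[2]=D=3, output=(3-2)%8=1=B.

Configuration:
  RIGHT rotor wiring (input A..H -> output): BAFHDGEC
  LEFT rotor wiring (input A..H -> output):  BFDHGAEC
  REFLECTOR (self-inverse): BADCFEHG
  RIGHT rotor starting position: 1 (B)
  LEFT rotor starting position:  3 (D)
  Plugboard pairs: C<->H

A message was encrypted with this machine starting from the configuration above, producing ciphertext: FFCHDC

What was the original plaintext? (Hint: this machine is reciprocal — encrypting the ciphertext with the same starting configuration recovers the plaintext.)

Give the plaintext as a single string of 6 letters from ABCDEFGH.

Char 1 ('F'): step: R->2, L=3; F->plug->F->R->A->L->E->refl->F->L'->C->R'->E->plug->E
Char 2 ('F'): step: R->3, L=3; F->plug->F->R->G->L->C->refl->D->L'->B->R'->D->plug->D
Char 3 ('C'): step: R->4, L=3; C->plug->H->R->D->L->B->refl->A->L'->H->R'->A->plug->A
Char 4 ('H'): step: R->5, L=3; H->plug->C->R->F->L->G->refl->H->L'->E->R'->D->plug->D
Char 5 ('D'): step: R->6, L=3; D->plug->D->R->C->L->F->refl->E->L'->A->R'->H->plug->C
Char 6 ('C'): step: R->7, L=3; C->plug->H->R->F->L->G->refl->H->L'->E->R'->F->plug->F

Answer: EDADCF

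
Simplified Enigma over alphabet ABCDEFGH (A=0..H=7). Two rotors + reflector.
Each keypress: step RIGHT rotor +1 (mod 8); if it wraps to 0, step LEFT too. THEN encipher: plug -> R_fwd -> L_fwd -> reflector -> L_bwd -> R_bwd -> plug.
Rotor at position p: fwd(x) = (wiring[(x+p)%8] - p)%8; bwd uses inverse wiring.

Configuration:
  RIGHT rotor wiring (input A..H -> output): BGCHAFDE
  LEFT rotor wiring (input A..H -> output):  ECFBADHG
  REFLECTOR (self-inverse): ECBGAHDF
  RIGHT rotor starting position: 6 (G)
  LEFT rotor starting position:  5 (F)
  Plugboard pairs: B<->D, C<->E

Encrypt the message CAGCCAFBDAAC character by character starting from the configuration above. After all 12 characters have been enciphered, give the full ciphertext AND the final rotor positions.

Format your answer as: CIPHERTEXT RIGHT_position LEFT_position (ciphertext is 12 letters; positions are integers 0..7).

Char 1 ('C'): step: R->7, L=5; C->plug->E->R->A->L->G->refl->D->L'->H->R'->C->plug->E
Char 2 ('A'): step: R->0, L->6 (L advanced); A->plug->A->R->B->L->A->refl->E->L'->D->R'->G->plug->G
Char 3 ('G'): step: R->1, L=6; G->plug->G->R->D->L->E->refl->A->L'->B->R'->B->plug->D
Char 4 ('C'): step: R->2, L=6; C->plug->E->R->B->L->A->refl->E->L'->D->R'->D->plug->B
Char 5 ('C'): step: R->3, L=6; C->plug->E->R->B->L->A->refl->E->L'->D->R'->G->plug->G
Char 6 ('A'): step: R->4, L=6; A->plug->A->R->E->L->H->refl->F->L'->H->R'->C->plug->E
Char 7 ('F'): step: R->5, L=6; F->plug->F->R->F->L->D->refl->G->L'->C->R'->G->plug->G
Char 8 ('B'): step: R->6, L=6; B->plug->D->R->A->L->B->refl->C->L'->G->R'->B->plug->D
Char 9 ('D'): step: R->7, L=6; D->plug->B->R->C->L->G->refl->D->L'->F->R'->A->plug->A
Char 10 ('A'): step: R->0, L->7 (L advanced); A->plug->A->R->B->L->F->refl->H->L'->A->R'->E->plug->C
Char 11 ('A'): step: R->1, L=7; A->plug->A->R->F->L->B->refl->C->L'->E->R'->E->plug->C
Char 12 ('C'): step: R->2, L=7; C->plug->E->R->B->L->F->refl->H->L'->A->R'->A->plug->A
Final: ciphertext=EGDBGEGDACCA, RIGHT=2, LEFT=7

Answer: EGDBGEGDACCA 2 7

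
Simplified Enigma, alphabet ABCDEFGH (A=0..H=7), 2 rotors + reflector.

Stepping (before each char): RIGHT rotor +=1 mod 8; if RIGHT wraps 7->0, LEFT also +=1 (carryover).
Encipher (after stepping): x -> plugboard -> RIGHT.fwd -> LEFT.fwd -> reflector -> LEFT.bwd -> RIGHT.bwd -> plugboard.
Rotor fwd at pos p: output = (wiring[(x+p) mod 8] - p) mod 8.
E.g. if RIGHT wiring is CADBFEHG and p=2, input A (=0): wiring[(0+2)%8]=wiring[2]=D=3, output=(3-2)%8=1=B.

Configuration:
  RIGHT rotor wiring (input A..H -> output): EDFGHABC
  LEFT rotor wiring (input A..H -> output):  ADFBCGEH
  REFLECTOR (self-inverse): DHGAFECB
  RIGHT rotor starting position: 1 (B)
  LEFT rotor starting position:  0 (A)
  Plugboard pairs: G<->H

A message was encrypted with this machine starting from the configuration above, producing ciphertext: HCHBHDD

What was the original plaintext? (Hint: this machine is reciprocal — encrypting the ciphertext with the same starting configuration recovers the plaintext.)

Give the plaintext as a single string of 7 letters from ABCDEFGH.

Char 1 ('H'): step: R->2, L=0; H->plug->G->R->C->L->F->refl->E->L'->G->R'->D->plug->D
Char 2 ('C'): step: R->3, L=0; C->plug->C->R->F->L->G->refl->C->L'->E->R'->B->plug->B
Char 3 ('H'): step: R->4, L=0; H->plug->G->R->B->L->D->refl->A->L'->A->R'->E->plug->E
Char 4 ('B'): step: R->5, L=0; B->plug->B->R->E->L->C->refl->G->L'->F->R'->C->plug->C
Char 5 ('H'): step: R->6, L=0; H->plug->G->R->B->L->D->refl->A->L'->A->R'->F->plug->F
Char 6 ('D'): step: R->7, L=0; D->plug->D->R->G->L->E->refl->F->L'->C->R'->H->plug->G
Char 7 ('D'): step: R->0, L->1 (L advanced); D->plug->D->R->G->L->G->refl->C->L'->A->R'->F->plug->F

Answer: DBECFGF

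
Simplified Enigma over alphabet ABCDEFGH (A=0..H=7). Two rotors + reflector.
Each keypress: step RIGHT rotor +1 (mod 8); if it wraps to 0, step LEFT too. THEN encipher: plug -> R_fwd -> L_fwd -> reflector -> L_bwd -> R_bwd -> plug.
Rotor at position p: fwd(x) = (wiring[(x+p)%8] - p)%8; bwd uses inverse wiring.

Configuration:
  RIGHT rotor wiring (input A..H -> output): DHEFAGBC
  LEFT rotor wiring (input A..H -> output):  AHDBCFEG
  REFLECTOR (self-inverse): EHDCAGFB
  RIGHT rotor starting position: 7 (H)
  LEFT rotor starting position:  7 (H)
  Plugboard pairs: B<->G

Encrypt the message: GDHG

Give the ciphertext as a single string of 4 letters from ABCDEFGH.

Answer: DEEE

Derivation:
Char 1 ('G'): step: R->0, L->0 (L advanced); G->plug->B->R->H->L->G->refl->F->L'->F->R'->D->plug->D
Char 2 ('D'): step: R->1, L=0; D->plug->D->R->H->L->G->refl->F->L'->F->R'->E->plug->E
Char 3 ('H'): step: R->2, L=0; H->plug->H->R->F->L->F->refl->G->L'->H->R'->E->plug->E
Char 4 ('G'): step: R->3, L=0; G->plug->B->R->F->L->F->refl->G->L'->H->R'->E->plug->E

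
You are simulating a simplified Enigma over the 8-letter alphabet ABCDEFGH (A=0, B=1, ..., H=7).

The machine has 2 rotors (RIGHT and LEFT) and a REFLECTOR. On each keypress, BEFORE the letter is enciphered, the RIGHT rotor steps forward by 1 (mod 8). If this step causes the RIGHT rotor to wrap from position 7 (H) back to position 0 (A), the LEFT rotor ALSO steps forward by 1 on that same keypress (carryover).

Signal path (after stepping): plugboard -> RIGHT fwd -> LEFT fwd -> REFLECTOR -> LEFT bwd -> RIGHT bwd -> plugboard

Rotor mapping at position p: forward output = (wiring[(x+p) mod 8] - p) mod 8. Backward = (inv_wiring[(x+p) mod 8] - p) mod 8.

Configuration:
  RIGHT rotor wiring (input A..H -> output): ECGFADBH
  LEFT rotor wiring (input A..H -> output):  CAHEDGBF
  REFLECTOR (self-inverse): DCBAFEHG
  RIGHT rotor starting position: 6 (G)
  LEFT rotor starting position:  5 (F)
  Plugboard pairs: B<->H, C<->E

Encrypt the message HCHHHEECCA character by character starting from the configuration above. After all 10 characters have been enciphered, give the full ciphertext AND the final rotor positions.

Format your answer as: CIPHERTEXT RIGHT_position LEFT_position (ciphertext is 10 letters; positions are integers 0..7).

Answer: ABAAFBAFBD 0 7

Derivation:
Char 1 ('H'): step: R->7, L=5; H->plug->B->R->F->L->C->refl->B->L'->A->R'->A->plug->A
Char 2 ('C'): step: R->0, L->6 (L advanced); C->plug->E->R->A->L->D->refl->A->L'->H->R'->H->plug->B
Char 3 ('H'): step: R->1, L=6; H->plug->B->R->F->L->G->refl->H->L'->B->R'->A->plug->A
Char 4 ('H'): step: R->2, L=6; H->plug->B->R->D->L->C->refl->B->L'->E->R'->A->plug->A
Char 5 ('H'): step: R->3, L=6; H->plug->B->R->F->L->G->refl->H->L'->B->R'->F->plug->F
Char 6 ('E'): step: R->4, L=6; E->plug->C->R->F->L->G->refl->H->L'->B->R'->H->plug->B
Char 7 ('E'): step: R->5, L=6; E->plug->C->R->C->L->E->refl->F->L'->G->R'->A->plug->A
Char 8 ('C'): step: R->6, L=6; C->plug->E->R->A->L->D->refl->A->L'->H->R'->F->plug->F
Char 9 ('C'): step: R->7, L=6; C->plug->E->R->G->L->F->refl->E->L'->C->R'->H->plug->B
Char 10 ('A'): step: R->0, L->7 (L advanced); A->plug->A->R->E->L->F->refl->E->L'->F->R'->D->plug->D
Final: ciphertext=ABAAFBAFBD, RIGHT=0, LEFT=7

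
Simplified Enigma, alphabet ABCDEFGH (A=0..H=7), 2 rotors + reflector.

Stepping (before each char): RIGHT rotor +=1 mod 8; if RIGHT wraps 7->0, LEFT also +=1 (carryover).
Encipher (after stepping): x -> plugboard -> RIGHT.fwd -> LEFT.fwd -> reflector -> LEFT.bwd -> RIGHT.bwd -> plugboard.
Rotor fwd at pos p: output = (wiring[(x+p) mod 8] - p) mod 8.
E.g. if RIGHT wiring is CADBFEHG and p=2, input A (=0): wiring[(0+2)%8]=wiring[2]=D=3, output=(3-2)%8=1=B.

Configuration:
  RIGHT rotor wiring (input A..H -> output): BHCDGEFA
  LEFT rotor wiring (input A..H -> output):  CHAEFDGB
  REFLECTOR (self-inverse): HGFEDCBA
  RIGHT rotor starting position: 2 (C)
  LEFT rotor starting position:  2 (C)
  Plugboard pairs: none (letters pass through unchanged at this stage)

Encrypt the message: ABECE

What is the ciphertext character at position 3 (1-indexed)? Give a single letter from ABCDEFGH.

Char 1 ('A'): step: R->3, L=2; A->plug->A->R->A->L->G->refl->B->L'->D->R'->B->plug->B
Char 2 ('B'): step: R->4, L=2; B->plug->B->R->A->L->G->refl->B->L'->D->R'->F->plug->F
Char 3 ('E'): step: R->5, L=2; E->plug->E->R->C->L->D->refl->E->L'->E->R'->D->plug->D

D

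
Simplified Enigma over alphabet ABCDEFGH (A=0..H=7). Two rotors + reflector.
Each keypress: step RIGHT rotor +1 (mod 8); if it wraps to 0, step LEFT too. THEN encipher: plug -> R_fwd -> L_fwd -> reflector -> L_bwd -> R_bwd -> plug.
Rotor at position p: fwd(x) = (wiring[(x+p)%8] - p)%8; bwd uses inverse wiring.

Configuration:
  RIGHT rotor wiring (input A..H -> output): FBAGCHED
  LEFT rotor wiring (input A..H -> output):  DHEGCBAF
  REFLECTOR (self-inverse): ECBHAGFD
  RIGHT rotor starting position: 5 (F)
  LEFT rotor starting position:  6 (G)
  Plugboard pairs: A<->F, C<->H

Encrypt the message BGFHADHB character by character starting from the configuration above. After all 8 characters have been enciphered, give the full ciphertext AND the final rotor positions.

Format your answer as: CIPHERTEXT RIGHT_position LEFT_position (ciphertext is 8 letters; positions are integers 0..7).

Char 1 ('B'): step: R->6, L=6; B->plug->B->R->F->L->A->refl->E->L'->G->R'->A->plug->F
Char 2 ('G'): step: R->7, L=6; G->plug->G->R->A->L->C->refl->B->L'->D->R'->F->plug->A
Char 3 ('F'): step: R->0, L->7 (L advanced); F->plug->A->R->F->L->D->refl->H->L'->E->R'->G->plug->G
Char 4 ('H'): step: R->1, L=7; H->plug->C->R->F->L->D->refl->H->L'->E->R'->H->plug->C
Char 5 ('A'): step: R->2, L=7; A->plug->F->R->B->L->E->refl->A->L'->C->R'->E->plug->E
Char 6 ('D'): step: R->3, L=7; D->plug->D->R->B->L->E->refl->A->L'->C->R'->F->plug->A
Char 7 ('H'): step: R->4, L=7; H->plug->C->R->A->L->G->refl->F->L'->D->R'->B->plug->B
Char 8 ('B'): step: R->5, L=7; B->plug->B->R->H->L->B->refl->C->L'->G->R'->C->plug->H
Final: ciphertext=FAGCEABH, RIGHT=5, LEFT=7

Answer: FAGCEABH 5 7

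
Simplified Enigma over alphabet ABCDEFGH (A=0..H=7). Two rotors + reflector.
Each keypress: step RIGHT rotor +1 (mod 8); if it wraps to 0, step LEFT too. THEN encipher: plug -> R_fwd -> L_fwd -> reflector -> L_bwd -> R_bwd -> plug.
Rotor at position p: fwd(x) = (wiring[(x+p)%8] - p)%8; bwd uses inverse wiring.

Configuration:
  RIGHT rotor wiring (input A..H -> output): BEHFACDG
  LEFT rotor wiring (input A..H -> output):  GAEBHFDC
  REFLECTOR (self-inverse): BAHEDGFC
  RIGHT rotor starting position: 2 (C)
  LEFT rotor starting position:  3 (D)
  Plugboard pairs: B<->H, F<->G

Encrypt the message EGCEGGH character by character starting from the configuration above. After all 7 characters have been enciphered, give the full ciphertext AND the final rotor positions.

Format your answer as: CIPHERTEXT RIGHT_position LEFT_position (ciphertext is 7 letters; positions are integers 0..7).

Char 1 ('E'): step: R->3, L=3; E->plug->E->R->D->L->A->refl->B->L'->H->R'->C->plug->C
Char 2 ('G'): step: R->4, L=3; G->plug->F->R->A->L->G->refl->F->L'->G->R'->B->plug->H
Char 3 ('C'): step: R->5, L=3; C->plug->C->R->B->L->E->refl->D->L'->F->R'->A->plug->A
Char 4 ('E'): step: R->6, L=3; E->plug->E->R->B->L->E->refl->D->L'->F->R'->A->plug->A
Char 5 ('G'): step: R->7, L=3; G->plug->F->R->B->L->E->refl->D->L'->F->R'->C->plug->C
Char 6 ('G'): step: R->0, L->4 (L advanced); G->plug->F->R->C->L->H->refl->C->L'->E->R'->B->plug->H
Char 7 ('H'): step: R->1, L=4; H->plug->B->R->G->L->A->refl->B->L'->B->R'->E->plug->E
Final: ciphertext=CHAACHE, RIGHT=1, LEFT=4

Answer: CHAACHE 1 4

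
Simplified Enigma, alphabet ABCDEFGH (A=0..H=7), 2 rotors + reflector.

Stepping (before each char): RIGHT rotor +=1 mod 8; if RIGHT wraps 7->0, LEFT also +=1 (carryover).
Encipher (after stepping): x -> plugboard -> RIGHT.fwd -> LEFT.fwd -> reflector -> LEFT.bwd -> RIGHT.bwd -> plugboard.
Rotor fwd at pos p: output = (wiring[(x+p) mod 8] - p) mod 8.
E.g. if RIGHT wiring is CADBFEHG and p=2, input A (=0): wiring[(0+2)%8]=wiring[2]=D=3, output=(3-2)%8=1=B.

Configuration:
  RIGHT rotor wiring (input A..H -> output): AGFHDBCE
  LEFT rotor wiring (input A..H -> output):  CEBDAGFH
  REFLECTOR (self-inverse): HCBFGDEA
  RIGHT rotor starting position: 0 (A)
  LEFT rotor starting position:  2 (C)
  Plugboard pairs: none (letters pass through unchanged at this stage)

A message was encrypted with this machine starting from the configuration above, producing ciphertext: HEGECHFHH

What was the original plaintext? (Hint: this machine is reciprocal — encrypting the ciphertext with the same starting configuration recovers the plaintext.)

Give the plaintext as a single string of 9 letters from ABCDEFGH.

Char 1 ('H'): step: R->1, L=2; H->plug->H->R->H->L->C->refl->B->L'->B->R'->F->plug->F
Char 2 ('E'): step: R->2, L=2; E->plug->E->R->A->L->H->refl->A->L'->G->R'->G->plug->G
Char 3 ('G'): step: R->3, L=2; G->plug->G->R->D->L->E->refl->G->L'->C->R'->H->plug->H
Char 4 ('E'): step: R->4, L=2; E->plug->E->R->E->L->D->refl->F->L'->F->R'->B->plug->B
Char 5 ('C'): step: R->5, L=2; C->plug->C->R->H->L->C->refl->B->L'->B->R'->E->plug->E
Char 6 ('H'): step: R->6, L=2; H->plug->H->R->D->L->E->refl->G->L'->C->R'->C->plug->C
Char 7 ('F'): step: R->7, L=2; F->plug->F->R->E->L->D->refl->F->L'->F->R'->A->plug->A
Char 8 ('H'): step: R->0, L->3 (L advanced); H->plug->H->R->E->L->E->refl->G->L'->H->R'->D->plug->D
Char 9 ('H'): step: R->1, L=3; H->plug->H->R->H->L->G->refl->E->L'->E->R'->B->plug->B

Answer: FGHBECADB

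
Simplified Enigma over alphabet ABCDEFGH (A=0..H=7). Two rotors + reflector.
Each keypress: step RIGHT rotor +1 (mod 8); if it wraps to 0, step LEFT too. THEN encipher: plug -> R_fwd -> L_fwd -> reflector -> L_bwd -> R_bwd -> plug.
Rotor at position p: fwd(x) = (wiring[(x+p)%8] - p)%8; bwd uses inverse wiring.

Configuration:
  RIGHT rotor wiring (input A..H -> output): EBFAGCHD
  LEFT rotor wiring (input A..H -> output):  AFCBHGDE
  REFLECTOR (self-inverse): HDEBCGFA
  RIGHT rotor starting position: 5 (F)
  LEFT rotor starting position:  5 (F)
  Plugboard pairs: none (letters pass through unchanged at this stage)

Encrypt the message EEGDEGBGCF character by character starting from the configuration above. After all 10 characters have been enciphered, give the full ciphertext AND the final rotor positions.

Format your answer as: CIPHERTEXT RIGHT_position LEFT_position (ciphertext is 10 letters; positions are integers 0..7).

Char 1 ('E'): step: R->6, L=5; E->plug->E->R->H->L->C->refl->E->L'->G->R'->C->plug->C
Char 2 ('E'): step: R->7, L=5; E->plug->E->R->B->L->G->refl->F->L'->F->R'->B->plug->B
Char 3 ('G'): step: R->0, L->6 (L advanced); G->plug->G->R->H->L->A->refl->H->L'->D->R'->H->plug->H
Char 4 ('D'): step: R->1, L=6; D->plug->D->R->F->L->D->refl->B->L'->G->R'->F->plug->F
Char 5 ('E'): step: R->2, L=6; E->plug->E->R->F->L->D->refl->B->L'->G->R'->B->plug->B
Char 6 ('G'): step: R->3, L=6; G->plug->G->R->G->L->B->refl->D->L'->F->R'->A->plug->A
Char 7 ('B'): step: R->4, L=6; B->plug->B->R->G->L->B->refl->D->L'->F->R'->F->plug->F
Char 8 ('G'): step: R->5, L=6; G->plug->G->R->D->L->H->refl->A->L'->H->R'->D->plug->D
Char 9 ('C'): step: R->6, L=6; C->plug->C->R->G->L->B->refl->D->L'->F->R'->B->plug->B
Char 10 ('F'): step: R->7, L=6; F->plug->F->R->H->L->A->refl->H->L'->D->R'->G->plug->G
Final: ciphertext=CBHFBAFDBG, RIGHT=7, LEFT=6

Answer: CBHFBAFDBG 7 6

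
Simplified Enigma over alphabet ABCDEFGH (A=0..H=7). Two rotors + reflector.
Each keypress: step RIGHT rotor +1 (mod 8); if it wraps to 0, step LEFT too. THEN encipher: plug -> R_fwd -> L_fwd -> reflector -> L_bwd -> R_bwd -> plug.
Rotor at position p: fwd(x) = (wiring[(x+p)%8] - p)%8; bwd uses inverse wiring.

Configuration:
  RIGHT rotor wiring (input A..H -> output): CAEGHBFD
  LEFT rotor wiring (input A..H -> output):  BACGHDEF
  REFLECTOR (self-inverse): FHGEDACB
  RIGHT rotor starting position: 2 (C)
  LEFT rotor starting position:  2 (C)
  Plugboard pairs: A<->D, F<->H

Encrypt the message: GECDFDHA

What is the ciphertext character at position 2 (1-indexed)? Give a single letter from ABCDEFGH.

Char 1 ('G'): step: R->3, L=2; G->plug->G->R->F->L->D->refl->E->L'->B->R'->H->plug->F
Char 2 ('E'): step: R->4, L=2; E->plug->E->R->G->L->H->refl->B->L'->D->R'->A->plug->D

D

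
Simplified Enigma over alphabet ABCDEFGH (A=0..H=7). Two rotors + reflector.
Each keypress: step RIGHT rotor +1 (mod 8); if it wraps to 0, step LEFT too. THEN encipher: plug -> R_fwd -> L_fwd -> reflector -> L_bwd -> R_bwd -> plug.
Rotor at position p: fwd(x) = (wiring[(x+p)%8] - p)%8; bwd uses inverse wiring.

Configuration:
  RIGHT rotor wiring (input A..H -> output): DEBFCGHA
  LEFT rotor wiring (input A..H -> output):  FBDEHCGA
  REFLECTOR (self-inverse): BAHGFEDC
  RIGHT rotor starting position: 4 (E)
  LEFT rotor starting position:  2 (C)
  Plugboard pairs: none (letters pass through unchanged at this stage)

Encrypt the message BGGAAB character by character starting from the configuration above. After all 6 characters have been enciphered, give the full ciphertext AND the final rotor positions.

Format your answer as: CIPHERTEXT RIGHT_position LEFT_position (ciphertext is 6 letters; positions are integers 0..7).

Answer: FBAFFF 2 3

Derivation:
Char 1 ('B'): step: R->5, L=2; B->plug->B->R->C->L->F->refl->E->L'->E->R'->F->plug->F
Char 2 ('G'): step: R->6, L=2; G->plug->G->R->E->L->E->refl->F->L'->C->R'->B->plug->B
Char 3 ('G'): step: R->7, L=2; G->plug->G->R->H->L->H->refl->C->L'->B->R'->A->plug->A
Char 4 ('A'): step: R->0, L->3 (L advanced); A->plug->A->R->D->L->D->refl->G->L'->G->R'->F->plug->F
Char 5 ('A'): step: R->1, L=3; A->plug->A->R->D->L->D->refl->G->L'->G->R'->F->plug->F
Char 6 ('B'): step: R->2, L=3; B->plug->B->R->D->L->D->refl->G->L'->G->R'->F->plug->F
Final: ciphertext=FBAFFF, RIGHT=2, LEFT=3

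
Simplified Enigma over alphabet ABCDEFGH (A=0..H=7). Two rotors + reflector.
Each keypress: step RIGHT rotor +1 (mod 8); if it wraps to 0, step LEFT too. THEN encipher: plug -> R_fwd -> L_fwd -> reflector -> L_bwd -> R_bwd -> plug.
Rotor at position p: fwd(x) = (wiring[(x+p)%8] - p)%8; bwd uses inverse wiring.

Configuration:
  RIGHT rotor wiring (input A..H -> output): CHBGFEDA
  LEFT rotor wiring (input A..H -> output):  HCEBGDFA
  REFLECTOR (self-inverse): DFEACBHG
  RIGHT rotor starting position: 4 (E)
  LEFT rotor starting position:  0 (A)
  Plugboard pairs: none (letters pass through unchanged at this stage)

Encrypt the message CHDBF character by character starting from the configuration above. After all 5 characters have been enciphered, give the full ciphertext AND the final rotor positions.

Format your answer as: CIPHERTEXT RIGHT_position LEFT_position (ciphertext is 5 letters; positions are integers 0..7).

Answer: BEADH 1 1

Derivation:
Char 1 ('C'): step: R->5, L=0; C->plug->C->R->D->L->B->refl->F->L'->G->R'->B->plug->B
Char 2 ('H'): step: R->6, L=0; H->plug->H->R->G->L->F->refl->B->L'->D->R'->E->plug->E
Char 3 ('D'): step: R->7, L=0; D->plug->D->R->C->L->E->refl->C->L'->B->R'->A->plug->A
Char 4 ('B'): step: R->0, L->1 (L advanced); B->plug->B->R->H->L->G->refl->H->L'->G->R'->D->plug->D
Char 5 ('F'): step: R->1, L=1; F->plug->F->R->C->L->A->refl->D->L'->B->R'->H->plug->H
Final: ciphertext=BEADH, RIGHT=1, LEFT=1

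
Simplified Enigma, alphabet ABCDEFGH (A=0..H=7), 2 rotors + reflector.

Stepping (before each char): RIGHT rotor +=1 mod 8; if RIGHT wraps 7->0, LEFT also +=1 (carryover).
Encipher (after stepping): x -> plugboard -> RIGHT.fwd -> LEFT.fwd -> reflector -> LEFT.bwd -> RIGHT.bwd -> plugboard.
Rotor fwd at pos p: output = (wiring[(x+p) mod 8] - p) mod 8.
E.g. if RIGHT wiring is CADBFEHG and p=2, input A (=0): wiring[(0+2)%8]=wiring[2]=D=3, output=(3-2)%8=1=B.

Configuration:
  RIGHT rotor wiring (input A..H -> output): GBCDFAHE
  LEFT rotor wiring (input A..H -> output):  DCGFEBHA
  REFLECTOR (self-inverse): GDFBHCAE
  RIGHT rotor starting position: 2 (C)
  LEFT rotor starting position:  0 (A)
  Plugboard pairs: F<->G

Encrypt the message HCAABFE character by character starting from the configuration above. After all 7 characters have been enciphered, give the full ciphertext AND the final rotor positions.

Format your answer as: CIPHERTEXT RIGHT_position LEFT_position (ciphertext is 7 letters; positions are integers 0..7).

Char 1 ('H'): step: R->3, L=0; H->plug->H->R->H->L->A->refl->G->L'->C->R'->B->plug->B
Char 2 ('C'): step: R->4, L=0; C->plug->C->R->D->L->F->refl->C->L'->B->R'->A->plug->A
Char 3 ('A'): step: R->5, L=0; A->plug->A->R->D->L->F->refl->C->L'->B->R'->D->plug->D
Char 4 ('A'): step: R->6, L=0; A->plug->A->R->B->L->C->refl->F->L'->D->R'->D->plug->D
Char 5 ('B'): step: R->7, L=0; B->plug->B->R->H->L->A->refl->G->L'->C->R'->C->plug->C
Char 6 ('F'): step: R->0, L->1 (L advanced); F->plug->G->R->H->L->C->refl->F->L'->B->R'->B->plug->B
Char 7 ('E'): step: R->1, L=1; E->plug->E->R->H->L->C->refl->F->L'->B->R'->B->plug->B
Final: ciphertext=BADDCBB, RIGHT=1, LEFT=1

Answer: BADDCBB 1 1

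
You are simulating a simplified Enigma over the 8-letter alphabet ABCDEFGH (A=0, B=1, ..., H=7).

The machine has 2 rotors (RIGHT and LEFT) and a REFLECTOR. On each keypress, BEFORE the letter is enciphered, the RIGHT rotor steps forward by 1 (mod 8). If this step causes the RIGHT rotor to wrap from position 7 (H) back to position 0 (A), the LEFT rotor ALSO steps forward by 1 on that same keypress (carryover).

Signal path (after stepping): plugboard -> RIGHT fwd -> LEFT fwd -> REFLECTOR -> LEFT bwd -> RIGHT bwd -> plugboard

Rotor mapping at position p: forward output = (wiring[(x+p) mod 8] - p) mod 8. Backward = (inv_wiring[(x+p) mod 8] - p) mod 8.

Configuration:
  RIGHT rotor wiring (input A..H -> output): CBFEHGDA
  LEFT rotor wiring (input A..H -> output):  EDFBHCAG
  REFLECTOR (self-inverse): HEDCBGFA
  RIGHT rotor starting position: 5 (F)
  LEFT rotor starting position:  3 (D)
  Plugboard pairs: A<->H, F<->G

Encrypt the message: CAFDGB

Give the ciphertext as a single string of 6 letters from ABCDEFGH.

Char 1 ('C'): step: R->6, L=3; C->plug->C->R->E->L->D->refl->C->L'->H->R'->E->plug->E
Char 2 ('A'): step: R->7, L=3; A->plug->H->R->E->L->D->refl->C->L'->H->R'->G->plug->F
Char 3 ('F'): step: R->0, L->4 (L advanced); F->plug->G->R->D->L->C->refl->D->L'->A->R'->H->plug->A
Char 4 ('D'): step: R->1, L=4; D->plug->D->R->G->L->B->refl->E->L'->C->R'->F->plug->G
Char 5 ('G'): step: R->2, L=4; G->plug->F->R->G->L->B->refl->E->L'->C->R'->B->plug->B
Char 6 ('B'): step: R->3, L=4; B->plug->B->R->E->L->A->refl->H->L'->F->R'->E->plug->E

Answer: EFAGBE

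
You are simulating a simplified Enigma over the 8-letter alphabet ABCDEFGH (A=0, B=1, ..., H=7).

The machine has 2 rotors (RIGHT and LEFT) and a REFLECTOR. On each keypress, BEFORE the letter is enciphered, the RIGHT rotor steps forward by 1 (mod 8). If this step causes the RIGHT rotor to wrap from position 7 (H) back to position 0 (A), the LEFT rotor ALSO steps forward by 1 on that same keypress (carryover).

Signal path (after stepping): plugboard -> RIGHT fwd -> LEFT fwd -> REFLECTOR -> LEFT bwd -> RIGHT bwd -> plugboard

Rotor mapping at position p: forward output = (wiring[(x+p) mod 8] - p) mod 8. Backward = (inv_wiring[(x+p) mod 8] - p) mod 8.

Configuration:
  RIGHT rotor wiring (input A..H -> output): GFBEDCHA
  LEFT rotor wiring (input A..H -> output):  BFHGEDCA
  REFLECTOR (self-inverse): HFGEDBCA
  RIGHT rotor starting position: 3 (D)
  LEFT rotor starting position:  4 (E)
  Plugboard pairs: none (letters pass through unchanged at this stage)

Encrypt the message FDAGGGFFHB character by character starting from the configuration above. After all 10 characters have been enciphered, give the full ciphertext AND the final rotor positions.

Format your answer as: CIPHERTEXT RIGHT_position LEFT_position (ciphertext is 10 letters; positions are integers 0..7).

Char 1 ('F'): step: R->4, L=4; F->plug->F->R->B->L->H->refl->A->L'->A->R'->H->plug->H
Char 2 ('D'): step: R->5, L=4; D->plug->D->R->B->L->H->refl->A->L'->A->R'->E->plug->E
Char 3 ('A'): step: R->6, L=4; A->plug->A->R->B->L->H->refl->A->L'->A->R'->C->plug->C
Char 4 ('G'): step: R->7, L=4; G->plug->G->R->D->L->E->refl->D->L'->G->R'->C->plug->C
Char 5 ('G'): step: R->0, L->5 (L advanced); G->plug->G->R->H->L->H->refl->A->L'->E->R'->D->plug->D
Char 6 ('G'): step: R->1, L=5; G->plug->G->R->H->L->H->refl->A->L'->E->R'->A->plug->A
Char 7 ('F'): step: R->2, L=5; F->plug->F->R->G->L->B->refl->F->L'->B->R'->C->plug->C
Char 8 ('F'): step: R->3, L=5; F->plug->F->R->D->L->E->refl->D->L'->C->R'->G->plug->G
Char 9 ('H'): step: R->4, L=5; H->plug->H->R->A->L->G->refl->C->L'->F->R'->G->plug->G
Char 10 ('B'): step: R->5, L=5; B->plug->B->R->C->L->D->refl->E->L'->D->R'->C->plug->C
Final: ciphertext=HECCDACGGC, RIGHT=5, LEFT=5

Answer: HECCDACGGC 5 5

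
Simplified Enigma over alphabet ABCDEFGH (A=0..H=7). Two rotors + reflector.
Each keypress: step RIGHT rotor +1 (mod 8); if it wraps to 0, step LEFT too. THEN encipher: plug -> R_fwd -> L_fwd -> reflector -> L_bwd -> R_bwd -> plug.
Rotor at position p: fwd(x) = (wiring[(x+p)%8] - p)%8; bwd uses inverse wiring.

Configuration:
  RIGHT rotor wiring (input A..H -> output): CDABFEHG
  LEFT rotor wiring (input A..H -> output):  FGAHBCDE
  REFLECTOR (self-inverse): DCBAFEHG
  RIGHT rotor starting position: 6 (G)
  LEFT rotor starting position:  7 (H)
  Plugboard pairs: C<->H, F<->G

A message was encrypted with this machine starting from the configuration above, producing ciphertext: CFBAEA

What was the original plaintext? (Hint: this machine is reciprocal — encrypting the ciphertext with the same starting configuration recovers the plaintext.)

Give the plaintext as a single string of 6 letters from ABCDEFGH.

Answer: AHHDHH

Derivation:
Char 1 ('C'): step: R->7, L=7; C->plug->H->R->A->L->F->refl->E->L'->H->R'->A->plug->A
Char 2 ('F'): step: R->0, L->0 (L advanced); F->plug->G->R->H->L->E->refl->F->L'->A->R'->C->plug->H
Char 3 ('B'): step: R->1, L=0; B->plug->B->R->H->L->E->refl->F->L'->A->R'->C->plug->H
Char 4 ('A'): step: R->2, L=0; A->plug->A->R->G->L->D->refl->A->L'->C->R'->D->plug->D
Char 5 ('E'): step: R->3, L=0; E->plug->E->R->D->L->H->refl->G->L'->B->R'->C->plug->H
Char 6 ('A'): step: R->4, L=0; A->plug->A->R->B->L->G->refl->H->L'->D->R'->C->plug->H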